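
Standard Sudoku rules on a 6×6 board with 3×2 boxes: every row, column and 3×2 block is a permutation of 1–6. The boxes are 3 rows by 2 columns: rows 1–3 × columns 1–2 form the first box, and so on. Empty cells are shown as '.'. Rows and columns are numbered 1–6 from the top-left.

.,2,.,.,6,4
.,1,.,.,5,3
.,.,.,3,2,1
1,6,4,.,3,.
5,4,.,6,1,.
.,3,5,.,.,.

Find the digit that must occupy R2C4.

R1C1 = 3: row 1 has {2,4,6}; col 1 has {1,5}; box has {1,2} → only 3 remains.
R1C3 = 1: row 1 has {2,3,4,6}; col 3 has {4,5}; box has {3} → only 1 remains.
R1C4 = 5: row 1 has {1,2,3,4,6}; col 4 has {3,6}; box has {1,3} → only 5 remains.
R3C2 = 5: row 3 has {1,2,3}; col 2 has {1,2,3,4,6}; box has {1,2,3} → only 5 remains.
R3C3 = 6: row 3 has {1,2,3,5}; col 3 has {1,4,5}; box has {1,3,5} → only 6 remains.
R4C4 = 2: row 4 has {1,3,4,6}; col 4 has {3,5,6}; box has {4,5,6} → only 2 remains.
R4C6 = 5: row 4 has {1,2,3,4,6}; col 6 has {1,3,4}; box has {1,3} → only 5 remains.
R5C3 = 3: row 5 has {1,4,5,6}; col 3 has {1,4,5,6}; box has {2,4,5,6} → only 3 remains.
R5C6 = 2: row 5 has {1,3,4,5,6}; col 6 has {1,3,4,5}; box has {1,3,5} → only 2 remains.
R6C1 = 2: row 6 has {3,5}; col 1 has {1,3,5}; box has {1,3,4,5,6} → only 2 remains.
R6C4 = 1: row 6 has {2,3,5}; col 4 has {2,3,5,6}; box has {2,3,4,5,6} → only 1 remains.
R6C5 = 4: row 6 has {1,2,3,5}; col 5 has {1,2,3,5,6}; box has {1,2,3,5} → only 4 remains.
R6C6 = 6: row 6 has {1,2,3,4,5}; col 6 has {1,2,3,4,5}; box has {1,2,3,4,5} → only 6 remains.
R2C3 = 2: row 2 has {1,3,5}; col 3 has {1,3,4,5,6}; box has {1,3,5,6} → only 2 remains.
R2C4 = 4: row 2 has {1,2,3,5}; col 4 has {1,2,3,5,6}; box has {1,2,3,5,6} → only 4 remains.

4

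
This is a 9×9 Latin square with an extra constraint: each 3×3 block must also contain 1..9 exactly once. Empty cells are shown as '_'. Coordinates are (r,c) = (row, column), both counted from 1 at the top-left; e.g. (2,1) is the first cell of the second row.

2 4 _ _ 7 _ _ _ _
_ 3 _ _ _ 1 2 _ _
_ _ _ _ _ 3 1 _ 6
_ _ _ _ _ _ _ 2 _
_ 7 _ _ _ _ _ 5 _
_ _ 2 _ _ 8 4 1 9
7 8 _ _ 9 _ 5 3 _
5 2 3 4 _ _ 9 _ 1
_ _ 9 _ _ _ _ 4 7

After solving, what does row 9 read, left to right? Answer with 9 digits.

(7,9) = 2: row 7 has {3,5,7,8,9}; col 9 has {1,6,7,9}; box has {1,3,4,5,7,9} → only 2 remains.
(7,6) = 6: row 7 has {2,3,5,7,8,9}; col 6 has {1,3,8}; box has {4,9} → only 6 remains.
(8,5) = 8: row 8 has {1,2,3,4,5,9}; col 5 has {7,9}; box has {4,6,9} → only 8 remains.
(8,6) = 7: row 8 has {1,2,3,4,5,8,9}; col 6 has {1,3,6,8}; box has {4,6,8,9} → only 7 remains.
(8,8) = 6: row 8 has {1,2,3,4,5,7,8,9}; col 8 has {1,2,3,4,5}; box has {1,2,3,4,5,7,9} → only 6 remains.
(9,7) = 8: row 9 has {4,7,9}; col 7 has {1,2,4,5,9}; box has {1,2,3,4,5,6,7,9} → only 8 remains.
(1,7) = 3: row 1 has {2,4,7}; col 7 has {1,2,4,5,8,9}; box has {1,2,6} → only 3 remains.
(5,7) = 6: row 5 has {5,7}; col 7 has {1,2,3,4,5,8,9}; box has {1,2,4,5,9} → only 6 remains.
(7,4) = 1: row 7 has {2,3,5,6,7,8,9}; col 4 has {4}; box has {4,6,7,8,9} → only 1 remains.
(4,7) = 7: row 4 has {2}; col 7 has {1,2,3,4,5,6,8,9}; box has {1,2,4,5,6,9} → only 7 remains.
(7,3) = 4: row 7 has {1,2,3,5,6,7,8,9}; col 3 has {2,3,9}; box has {2,3,5,7,8,9} → only 4 remains.
(1,3) = 1: in row 1, 1 can only go here (every other open cell in that row sees a 1).
(5,3) = 8: row 5 has {5,6,7}; col 3 has {1,2,3,4,9}; box has {2,7} → only 8 remains.
(5,9) = 3: row 5 has {5,6,7,8}; col 9 has {1,2,6,7,9}; box has {1,2,4,5,6,7,9} → only 3 remains.
(4,9) = 8: row 4 has {2,7}; col 9 has {1,2,3,6,7,9}; box has {1,2,3,4,5,6,7,9} → only 8 remains.
(1,9) = 5: row 1 has {1,2,3,4,7}; col 9 has {1,2,3,6,7,8,9}; box has {1,2,3,6} → only 5 remains.
(2,9) = 4: row 2 has {1,2,3}; col 9 has {1,2,3,5,6,7,8,9}; box has {1,2,3,5,6} → only 4 remains.
(1,6) = 9: row 1 has {1,2,3,4,5,7}; col 6 has {1,3,6,7,8}; box has {1,3,7} → only 9 remains.
(1,8) = 8: row 1 has {1,2,3,4,5,7,9}; col 8 has {1,2,3,4,5,6}; box has {1,2,3,4,5,6} → only 8 remains.
(1,4) = 6: row 1 has {1,2,3,4,5,7,8,9}; col 4 has {1,4}; box has {1,3,7,9} → only 6 remains.
(2,5) = 5: row 2 has {1,2,3,4}; col 5 has {7,8,9}; box has {1,3,6,7,9} → only 5 remains.
(2,4) = 8: row 2 has {1,2,3,4,5}; col 4 has {1,4,6}; box has {1,3,5,6,7,9} → only 8 remains.
(3,4) = 2: row 3 has {1,3,6}; col 4 has {1,4,6,8}; box has {1,3,5,6,7,8,9} → only 2 remains.
(3,5) = 4: row 3 has {1,2,3,6}; col 5 has {5,7,8,9}; box has {1,2,3,5,6,7,8,9} → only 4 remains.
(5,4) = 9: row 5 has {3,5,6,7,8}; col 4 has {1,2,4,6,8}; box has {8} → only 9 remains.
(3,1) = 8: in row 3, 8 can only go here (every other open cell in that row sees an 8).
(6,4) = 7: in row 6, 7 can only go here (every other open cell in that row sees a 7).
(6,2) = 5: in row 6, 5 can only go here (every other open cell in that row sees a 5).
(3,2) = 9: row 3 has {1,2,3,4,6,8}; col 2 has {2,3,4,5,7,8}; box has {1,2,3,4,8} → only 9 remains.
(3,8) = 7: row 3 has {1,2,3,4,6,8,9}; col 8 has {1,2,3,4,5,6,8}; box has {1,2,3,4,5,6,8} → only 7 remains.
(4,3) = 6: row 4 has {2,7,8}; col 3 has {1,2,3,4,8,9}; box has {2,5,7,8} → only 6 remains.
(6,1) = 3: row 6 has {1,2,4,5,7,8,9}; col 1 has {2,5,7,8}; box has {2,5,6,7,8} → only 3 remains.
(6,5) = 6: row 6 has {1,2,3,4,5,7,8,9}; col 5 has {4,5,7,8,9}; box has {7,8,9} → only 6 remains.
(2,1) = 6: row 2 has {1,2,3,4,5,8}; col 1 has {2,3,5,7,8}; box has {1,2,3,4,8,9} → only 6 remains.
(2,3) = 7: row 2 has {1,2,3,4,5,6,8}; col 3 has {1,2,3,4,6,8,9}; box has {1,2,3,4,6,8,9} → only 7 remains.
(2,8) = 9: row 2 has {1,2,3,4,5,6,7,8}; col 8 has {1,2,3,4,5,6,7,8}; box has {1,2,3,4,5,6,7,8} → only 9 remains.
(3,3) = 5: row 3 has {1,2,3,4,6,7,8,9}; col 3 has {1,2,3,4,6,7,8,9}; box has {1,2,3,4,6,7,8,9} → only 5 remains.
(4,2) = 1: row 4 has {2,6,7,8}; col 2 has {2,3,4,5,7,8,9}; box has {2,3,5,6,7,8} → only 1 remains.
(4,5) = 3: row 4 has {1,2,6,7,8}; col 5 has {4,5,6,7,8,9}; box has {6,7,8,9} → only 3 remains.
(5,1) = 4: row 5 has {3,5,6,7,8,9}; col 1 has {2,3,5,6,7,8}; box has {1,2,3,5,6,7,8} → only 4 remains.
(5,6) = 2: row 5 has {3,4,5,6,7,8,9}; col 6 has {1,3,6,7,8,9}; box has {3,6,7,8,9} → only 2 remains.
(9,1) = 1: row 9 has {4,7,8,9}; col 1 has {2,3,4,5,6,7,8}; box has {2,3,4,5,7,8,9} → only 1 remains.
(9,2) = 6: row 9 has {1,4,7,8,9}; col 2 has {1,2,3,4,5,7,8,9}; box has {1,2,3,4,5,7,8,9} → only 6 remains.
(9,5) = 2: row 9 has {1,4,6,7,8,9}; col 5 has {3,4,5,6,7,8,9}; box has {1,4,6,7,8,9} → only 2 remains.
(9,6) = 5: row 9 has {1,2,4,6,7,8,9}; col 6 has {1,2,3,6,7,8,9}; box has {1,2,4,6,7,8,9} → only 5 remains.
(4,1) = 9: row 4 has {1,2,3,6,7,8}; col 1 has {1,2,3,4,5,6,7,8}; box has {1,2,3,4,5,6,7,8} → only 9 remains.
(4,4) = 5: row 4 has {1,2,3,6,7,8,9}; col 4 has {1,2,4,6,7,8,9}; box has {2,3,6,7,8,9} → only 5 remains.
(4,6) = 4: row 4 has {1,2,3,5,6,7,8,9}; col 6 has {1,2,3,5,6,7,8,9}; box has {2,3,5,6,7,8,9} → only 4 remains.
(5,5) = 1: row 5 has {2,3,4,5,6,7,8,9}; col 5 has {2,3,4,5,6,7,8,9}; box has {2,3,4,5,6,7,8,9} → only 1 remains.
(9,4) = 3: row 9 has {1,2,4,5,6,7,8,9}; col 4 has {1,2,4,5,6,7,8,9}; box has {1,2,4,5,6,7,8,9} → only 3 remains.

169325847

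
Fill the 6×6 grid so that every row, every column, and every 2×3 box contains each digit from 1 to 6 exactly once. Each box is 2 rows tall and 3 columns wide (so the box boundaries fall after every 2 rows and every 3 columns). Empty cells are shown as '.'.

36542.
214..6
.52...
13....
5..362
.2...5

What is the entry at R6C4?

1

R1C6 = 1 (sole candidate).
R2C4 = 5 (sole candidate).
R2C5 = 3 (sole candidate).
R4C3 = 6 (sole candidate).
R4C4 = 2 (sole candidate).
R4C6 = 4 (sole candidate).
R5C2 = 4 (sole candidate).
R5C3 = 1 (sole candidate).
R6C1 = 6 (sole candidate).
R6C3 = 3 (sole candidate).
R6C4 = 1: row 6 has {2,3,5,6}; col 4 has {2,3,4,5}; box has {2,3,5,6} → only 1 remains.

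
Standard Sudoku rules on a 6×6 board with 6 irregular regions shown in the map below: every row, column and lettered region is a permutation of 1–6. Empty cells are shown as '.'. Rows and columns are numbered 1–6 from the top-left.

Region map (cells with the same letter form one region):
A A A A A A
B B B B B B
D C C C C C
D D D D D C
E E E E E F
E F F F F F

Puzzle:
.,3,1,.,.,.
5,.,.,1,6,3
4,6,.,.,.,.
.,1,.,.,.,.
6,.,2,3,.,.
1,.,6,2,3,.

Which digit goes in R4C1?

3

R1C1 = 2 (sole candidate).
R2C3 = 4 (sole candidate).
R3C4 = 5 (sole candidate).
R4C1 = 3: row 4 has {1}; col 1 has {1,2,4,5,6}; region has {1,4} → only 3 remains.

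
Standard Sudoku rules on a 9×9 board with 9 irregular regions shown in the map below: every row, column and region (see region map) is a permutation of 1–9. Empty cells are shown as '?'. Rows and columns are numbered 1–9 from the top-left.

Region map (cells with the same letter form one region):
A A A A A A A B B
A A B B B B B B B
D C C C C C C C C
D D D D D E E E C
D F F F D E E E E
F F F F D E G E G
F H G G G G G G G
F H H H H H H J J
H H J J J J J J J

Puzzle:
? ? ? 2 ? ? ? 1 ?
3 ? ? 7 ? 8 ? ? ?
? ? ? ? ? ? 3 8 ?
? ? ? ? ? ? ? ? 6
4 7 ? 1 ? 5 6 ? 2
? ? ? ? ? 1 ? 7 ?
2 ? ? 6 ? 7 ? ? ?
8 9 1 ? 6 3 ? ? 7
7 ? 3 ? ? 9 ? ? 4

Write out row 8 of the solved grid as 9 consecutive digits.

891463527

r4c6 = 4: row 4 has {6}; col 6 has {1,3,5,7,8,9}; region has {1,2,5,6,7} → only 4 remains.
r5c3 = 9: row 5 has {1,2,4,5,6,7}; col 3 has {1,3}; region has {1,2,7,8} → only 9 remains.
r5c8 = 3: row 5 has {1,2,4,5,6,7,9}; col 8 has {1,7,8}; region has {1,2,4,5,6,7} → only 3 remains.
r1c6 = 6: row 1 has {1,2}; col 6 has {1,3,4,5,7,8,9}; region has {2,3} → only 6 remains.
r3c6 = 2: row 3 has {3,8}; col 6 has {1,3,4,5,6,7,8,9}; region has {3,6,8} → only 2 remains.
r4c8 = 9: row 4 has {4,6}; col 8 has {1,3,7,8}; region has {1,2,3,4,5,6,7} → only 9 remains.
r5c5 = 8: row 5 has {1,2,3,4,5,6,7,9}; col 5 has {6}; region has {4} → only 8 remains.
r4c7 = 8: row 4 has {4,6,9}; col 7 has {3,6}; region has {1,2,3,4,5,6,7,9} → only 8 remains.
r1c9 = 3: in row 1, 3 can only go here (every other open cell in that row sees a 3).
r2c2 = 1: in row 2, 1 can only go here (every other open cell in that row sees a 1).
r3c1 = 6: in row 3, 6 can only go here (every other open cell in that row sees a 6).
r6c1 = 5: row 6 has {1,7}; col 1 has {2,3,4,6,7,8}; region has {1,2,7,8,9} → only 5 remains.
r1c1 = 9: row 1 has {1,2,3,6}; col 1 has {2,3,4,5,6,7,8}; region has {1,2,3,6} → only 9 remains.
r4c1 = 1: row 4 has {4,6,8,9}; col 1 has {2,3,4,5,6,7,8,9}; region has {4,6,8} → only 1 remains.
r6c9 = 8: in row 6, 8 can only go here (every other open cell in that row sees an 8).
r7c5 = 3: in row 7, 3 can only go here (every other open cell in that row sees a 3).
r7c2 = 8: in row 7, 8 can only go here (every other open cell in that row sees an 8).
r1c3 = 8: in row 1, 8 can only go here (every other open cell in that row sees an 8).
r9c8 = 6: in row 9, 6 can only go here (every other open cell in that row sees a 6).
r9c4 = 8: in row 9, 8 can only go here (every other open cell in that row sees an 8).
r2c3 = 6: in row 2, 6 can only go here (every other open cell in that row sees a 6).
r6c3 = 4: row 6 has {1,5,7,8}; col 3 has {1,3,6,8,9}; region has {1,2,5,7,8,9} → only 4 remains.
r6c4 = 3: row 6 has {1,4,5,7,8}; col 4 has {1,2,6,7,8}; region has {1,2,4,5,7,8,9} → only 3 remains.
r7c3 = 5: row 7 has {2,3,6,7,8}; col 3 has {1,3,4,6,8,9}; region has {3,6,7,8} → only 5 remains.
r7c8 = 4: row 7 has {2,3,5,6,7,8}; col 8 has {1,3,6,7,8,9}; region has {3,5,6,7,8} → only 4 remains.
r3c3 = 7: row 3 has {2,3,6,8}; col 3 has {1,3,4,5,6,8,9}; region has {2,3,6,8} → only 7 remains.
r4c3 = 2: row 4 has {1,4,6,8,9}; col 3 has {1,3,4,5,6,7,8,9}; region has {1,4,6,8} → only 2 remains.
r4c4 = 5: row 4 has {1,2,4,6,8,9}; col 4 has {1,2,3,6,7,8}; region has {1,2,4,6,8} → only 5 remains.
r4c5 = 7: row 4 has {1,2,4,5,6,8,9}; col 5 has {3,6,8}; region has {1,2,4,5,6,8} → only 7 remains.
r6c2 = 6: row 6 has {1,3,4,5,7,8}; col 2 has {1,7,8,9}; region has {1,2,3,4,5,7,8,9} → only 6 remains.
r6c5 = 9: row 6 has {1,3,4,5,6,7,8}; col 5 has {3,6,7,8}; region has {1,2,4,5,6,7,8} → only 9 remains.
r6c7 = 2: row 6 has {1,3,4,5,6,7,8,9}; col 7 has {3,6,8}; region has {3,4,5,6,7,8} → only 2 remains.
r8c4 = 4: row 8 has {1,3,6,7,8,9}; col 4 has {1,2,3,5,6,7,8}; region has {1,3,6,7,8,9} → only 4 remains.
r8c7 = 5: row 8 has {1,3,4,6,7,8,9}; col 7 has {2,3,6,8}; region has {1,3,4,6,7,8,9} → only 5 remains.
r8c8 = 2: row 8 has {1,3,4,5,6,7,8,9}; col 8 has {1,3,4,6,7,8,9}; region has {3,4,6,7,8,9} → only 2 remains.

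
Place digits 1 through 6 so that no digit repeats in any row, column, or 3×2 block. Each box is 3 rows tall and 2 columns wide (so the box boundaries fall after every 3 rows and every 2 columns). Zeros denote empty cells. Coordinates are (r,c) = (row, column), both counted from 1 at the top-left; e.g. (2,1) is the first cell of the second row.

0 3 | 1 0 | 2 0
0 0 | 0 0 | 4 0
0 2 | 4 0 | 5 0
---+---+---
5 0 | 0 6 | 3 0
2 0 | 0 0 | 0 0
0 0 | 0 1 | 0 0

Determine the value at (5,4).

(1,4) = 5: row 1 has {1,2,3}; col 4 has {1,6}; box has {1,4} → only 5 remains.
(1,6) = 6: row 1 has {1,2,3,5}; col 6 has {}; box has {2,4,5} → only 6 remains.
(3,4) = 3: row 3 has {2,4,5}; col 4 has {1,5,6}; box has {1,4,5} → only 3 remains.
(3,6) = 1: row 3 has {2,3,4,5}; col 6 has {6}; box has {2,4,5,6} → only 1 remains.
(4,3) = 2: row 4 has {3,5,6}; col 3 has {1,4}; box has {1,6} → only 2 remains.
(4,6) = 4: row 4 has {2,3,5,6}; col 6 has {1,6}; box has {3} → only 4 remains.
(5,4) = 4: row 5 has {2}; col 4 has {1,3,5,6}; box has {1,2,6} → only 4 remains.

4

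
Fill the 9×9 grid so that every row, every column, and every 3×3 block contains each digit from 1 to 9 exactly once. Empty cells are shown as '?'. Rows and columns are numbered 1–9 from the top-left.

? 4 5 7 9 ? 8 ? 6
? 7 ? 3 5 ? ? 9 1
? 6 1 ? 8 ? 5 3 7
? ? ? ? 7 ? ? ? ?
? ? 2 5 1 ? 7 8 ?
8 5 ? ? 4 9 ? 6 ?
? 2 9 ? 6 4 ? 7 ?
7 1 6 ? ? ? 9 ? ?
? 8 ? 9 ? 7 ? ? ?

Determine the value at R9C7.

R1C8 = 2: row 1 has {4,5,6,7,8,9}; col 8 has {3,6,7,8,9}; box has {1,3,5,6,7,8,9} → only 2 remains.
R2C1 = 2: row 2 has {1,3,5,7,9}; col 1 has {7,8}; box has {1,4,5,6,7} → only 2 remains.
R2C3 = 8: row 2 has {1,2,3,5,7,9}; col 3 has {1,2,5,6,9}; box has {1,2,4,5,6,7} → only 8 remains.
R2C6 = 6: row 2 has {1,2,3,5,7,8,9}; col 6 has {4,7,9}; box has {3,5,7,8,9} → only 6 remains.
R2C7 = 4: row 2 has {1,2,3,5,6,7,8,9}; col 7 has {5,7,8,9}; box has {1,2,3,5,6,7,8,9} → only 4 remains.
R3C1 = 9: row 3 has {1,3,5,6,7,8}; col 1 has {2,7,8}; box has {1,2,4,5,6,7,8} → only 9 remains.
R3C6 = 2: row 3 has {1,3,5,6,7,8,9}; col 6 has {4,6,7,9}; box has {3,5,6,7,8,9} → only 2 remains.
R5C6 = 3: row 5 has {1,2,5,7,8}; col 6 has {2,4,6,7,9}; box has {1,4,5,7,9} → only 3 remains.
R6C4 = 2: row 6 has {4,5,6,8,9}; col 4 has {3,5,7,9}; box has {1,3,4,5,7,9} → only 2 remains.
R6C9 = 3: row 6 has {2,4,5,6,8,9}; col 9 has {1,6,7}; box has {6,7,8} → only 3 remains.
R8C4 = 8: row 8 has {1,6,7,9}; col 4 has {2,3,5,7,9}; box has {4,6,7,9} → only 8 remains.
R8C6 = 5: row 8 has {1,6,7,8,9}; col 6 has {2,3,4,6,7,9}; box has {4,6,7,8,9} → only 5 remains.
R8C8 = 4: row 8 has {1,5,6,7,8,9}; col 8 has {2,3,6,7,8,9}; box has {7,9} → only 4 remains.
R8C9 = 2: row 8 has {1,4,5,6,7,8,9}; col 9 has {1,3,6,7}; box has {4,7,9} → only 2 remains.
R9C9 = 5: row 9 has {7,8,9}; col 9 has {1,2,3,6,7}; box has {2,4,7,9} → only 5 remains.
R1C1 = 3: row 1 has {2,4,5,6,7,8,9}; col 1 has {2,7,8,9}; box has {1,2,4,5,6,7,8,9} → only 3 remains.
R1C6 = 1: row 1 has {2,3,4,5,6,7,8,9}; col 6 has {2,3,4,5,6,7,9}; box has {2,3,5,6,7,8,9} → only 1 remains.
R3C4 = 4: row 3 has {1,2,3,5,6,7,8,9}; col 4 has {2,3,5,7,8,9}; box has {1,2,3,5,6,7,8,9} → only 4 remains.
R4C4 = 6: row 4 has {7}; col 4 has {2,3,4,5,7,8,9}; box has {1,2,3,4,5,7,9} → only 6 remains.
R4C6 = 8: row 4 has {6,7}; col 6 has {1,2,3,4,5,6,7,9}; box has {1,2,3,4,5,6,7,9} → only 8 remains.
R5C2 = 9: row 5 has {1,2,3,5,7,8}; col 2 has {1,2,4,5,6,7,8}; box has {2,5,8} → only 9 remains.
R5C9 = 4: row 5 has {1,2,3,5,7,8,9}; col 9 has {1,2,3,5,6,7}; box has {3,6,7,8} → only 4 remains.
R6C3 = 7: row 6 has {2,3,4,5,6,8,9}; col 3 has {1,2,5,6,8,9}; box has {2,5,8,9} → only 7 remains.
R6C7 = 1: row 6 has {2,3,4,5,6,7,8,9}; col 7 has {4,5,7,8,9}; box has {3,4,6,7,8} → only 1 remains.
R7C1 = 5: row 7 has {2,4,6,7,9}; col 1 has {2,3,7,8,9}; box has {1,2,6,7,8,9} → only 5 remains.
R7C4 = 1: row 7 has {2,4,5,6,7,9}; col 4 has {2,3,4,5,6,7,8,9}; box has {4,5,6,7,8,9} → only 1 remains.
R7C7 = 3: row 7 has {1,2,4,5,6,7,9}; col 7 has {1,4,5,7,8,9}; box has {2,4,5,7,9} → only 3 remains.
R7C9 = 8: row 7 has {1,2,3,4,5,6,7,9}; col 9 has {1,2,3,4,5,6,7}; box has {2,3,4,5,7,9} → only 8 remains.
R8C5 = 3: row 8 has {1,2,4,5,6,7,8,9}; col 5 has {1,4,5,6,7,8,9}; box has {1,4,5,6,7,8,9} → only 3 remains.
R9C1 = 4: row 9 has {5,7,8,9}; col 1 has {2,3,5,7,8,9}; box has {1,2,5,6,7,8,9} → only 4 remains.
R9C3 = 3: row 9 has {4,5,7,8,9}; col 3 has {1,2,5,6,7,8,9}; box has {1,2,4,5,6,7,8,9} → only 3 remains.
R9C5 = 2: row 9 has {3,4,5,7,8,9}; col 5 has {1,3,4,5,6,7,8,9}; box has {1,3,4,5,6,7,8,9} → only 2 remains.
R9C7 = 6: row 9 has {2,3,4,5,7,8,9}; col 7 has {1,3,4,5,7,8,9}; box has {2,3,4,5,7,8,9} → only 6 remains.

6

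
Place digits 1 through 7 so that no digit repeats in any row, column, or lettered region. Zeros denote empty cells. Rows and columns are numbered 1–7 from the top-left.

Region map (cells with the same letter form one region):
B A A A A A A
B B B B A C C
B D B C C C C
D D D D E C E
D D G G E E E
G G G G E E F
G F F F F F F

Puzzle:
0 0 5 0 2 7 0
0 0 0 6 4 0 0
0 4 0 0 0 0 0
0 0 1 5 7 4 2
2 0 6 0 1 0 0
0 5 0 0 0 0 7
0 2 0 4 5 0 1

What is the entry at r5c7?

r7c3 = 3 (sole candidate).
r7c6 = 6 (sole candidate).
r6c6 = 3 (sole candidate).
r7c1 = 7 (sole candidate).
r5c4 = 3 (sole candidate).
r5c6 = 5 (sole candidate).
r5c7 = 4: row 5 has {1,2,3,5,6}; col 7 has {1,2,7}; region has {1,2,3,5,7} → only 4 remains.

4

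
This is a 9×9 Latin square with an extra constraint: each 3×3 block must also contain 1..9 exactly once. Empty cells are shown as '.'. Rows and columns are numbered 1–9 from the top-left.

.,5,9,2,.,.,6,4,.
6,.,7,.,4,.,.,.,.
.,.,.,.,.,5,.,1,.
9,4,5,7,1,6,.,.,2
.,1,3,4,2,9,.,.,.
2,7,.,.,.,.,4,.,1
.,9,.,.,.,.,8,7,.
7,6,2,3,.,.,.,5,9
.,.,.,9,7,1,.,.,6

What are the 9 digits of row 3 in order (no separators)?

row 4, column 7 = 3 (sole candidate).
row 4, column 8 = 8 (sole candidate).
row 5, column 1 = 8 (sole candidate).
row 5, column 8 = 6 (sole candidate).
row 6, column 3 = 6 (sole candidate).
row 6, column 8 = 9 (sole candidate).
row 8, column 5 = 8 (sole candidate).
row 8, column 6 = 4 (sole candidate).
row 8, column 7 = 1 (sole candidate).
row 9, column 7 = 2 (sole candidate).
row 9, column 8 = 3 (sole candidate).
row 1, column 5 = 3 (sole candidate).
row 2, column 6 = 8 (sole candidate).
row 2, column 8 = 2 (sole candidate).
row 3, column 4 = 6: row 3 has {1,5}; col 4 has {2,3,4,7,9}; box has {2,3,4,5,8} → only 6 remains.
row 3, column 5 = 9: row 3 has {1,5,6}; col 5 has {1,2,3,4,7,8}; box has {2,3,4,5,6,8} → only 9 remains.
row 3, column 7 = 7: row 3 has {1,5,6,9}; col 7 has {1,2,3,4,6,8}; box has {1,2,4,6} → only 7 remains.
row 5, column 7 = 5 (sole candidate).
row 5, column 9 = 7 (sole candidate).
row 6, column 5 = 5 (sole candidate).
row 6, column 6 = 3 (sole candidate).
row 7, column 4 = 5 (sole candidate).
row 7, column 5 = 6 (sole candidate).
row 7, column 6 = 2 (sole candidate).
row 7, column 9 = 4 (sole candidate).
row 9, column 2 = 8 (sole candidate).
row 9, column 3 = 4 (sole candidate).
row 1, column 1 = 1 (sole candidate).
row 1, column 6 = 7 (sole candidate).
row 1, column 9 = 8 (sole candidate).
row 2, column 2 = 3 (sole candidate).
row 2, column 4 = 1 (sole candidate).
row 2, column 7 = 9 (sole candidate).
row 2, column 9 = 5 (sole candidate).
row 3, column 1 = 4: row 3 has {1,5,6,7,9}; col 1 has {1,2,6,7,8,9}; box has {1,3,5,6,7,9} → only 4 remains.
row 3, column 2 = 2: row 3 has {1,4,5,6,7,9}; col 2 has {1,3,4,5,6,7,8,9}; box has {1,3,4,5,6,7,9} → only 2 remains.
row 3, column 3 = 8: row 3 has {1,2,4,5,6,7,9}; col 3 has {2,3,4,5,6,7,9}; box has {1,2,3,4,5,6,7,9} → only 8 remains.
row 3, column 9 = 3: row 3 has {1,2,4,5,6,7,8,9}; col 9 has {1,2,4,5,6,7,8,9}; box has {1,2,4,5,6,7,8,9} → only 3 remains.

428695713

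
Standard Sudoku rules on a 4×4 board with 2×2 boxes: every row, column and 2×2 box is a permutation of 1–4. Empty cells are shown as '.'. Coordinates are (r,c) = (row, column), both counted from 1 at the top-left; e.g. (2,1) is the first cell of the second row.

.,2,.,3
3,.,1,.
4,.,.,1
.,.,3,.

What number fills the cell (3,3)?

(1,1) = 1: row 1 has {2,3}; col 1 has {3,4}; box has {2,3} → only 1 remains.
(1,3) = 4: row 1 has {1,2,3}; col 3 has {1,3}; box has {1,3} → only 4 remains.
(2,2) = 4: row 2 has {1,3}; col 2 has {2}; box has {1,2,3} → only 4 remains.
(2,4) = 2: row 2 has {1,3,4}; col 4 has {1,3}; box has {1,3,4} → only 2 remains.
(3,2) = 3: row 3 has {1,4}; col 2 has {2,4}; box has {4} → only 3 remains.
(3,3) = 2: row 3 has {1,3,4}; col 3 has {1,3,4}; box has {1,3} → only 2 remains.

2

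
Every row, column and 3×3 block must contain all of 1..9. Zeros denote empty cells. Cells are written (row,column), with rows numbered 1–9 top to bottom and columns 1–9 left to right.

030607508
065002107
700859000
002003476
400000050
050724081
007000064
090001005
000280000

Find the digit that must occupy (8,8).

(7,6) = 5 (sole candidate).
(9,6) = 6 (sole candidate).
(5,6) = 8 (sole candidate).
(2,1) = 8 (hidden single in row 2).
(2,8) = 9 (hidden single in row 2).
(3,7) = 6 (hidden single in row 3).
(4,2) = 8 (hidden single in row 4).
(4,4) = 5 (hidden single in row 4).
(5,2) = 7 (hidden single in row 5).
(7,7) = 8 (hidden single in row 7).
(8,3) = 8 (hidden single in row 8).
(8,1) = 6 (hidden single in row 8).
(6,3) = 6 (hidden single in row 6).
(5,5) = 6 (hidden single in row 5).
(9,1) = 5 (hidden single in row 9).
(9,7) = 7 (hidden single in row 9).
(8,5) = 7 (hidden single in row 8).
(8,4) = 4 (hidden single in row 8).
(2,4) = 3 (sole candidate).
(2,5) = 4 (sole candidate).
(7,4) = 9 (sole candidate).
(7,5) = 3 (sole candidate).
(1,5) = 1 (sole candidate).
(4,5) = 9 (sole candidate).
(5,4) = 1 (sole candidate).
(4,1) = 1 (sole candidate).
(7,1) = 2 (sole candidate).
(7,2) = 1 (sole candidate).
(9,2) = 4 (sole candidate).
(9,3) = 3 (sole candidate).
(9,8) = 1 (sole candidate).
(9,9) = 9 (sole candidate).
(1,1) = 9 (sole candidate).
(1,3) = 4 (sole candidate).
(1,8) = 2 (sole candidate).
(3,2) = 2 (sole candidate).
(3,3) = 1 (sole candidate).
(3,9) = 3 (sole candidate).
(5,3) = 9 (sole candidate).
(5,9) = 2 (sole candidate).
(6,1) = 3 (sole candidate).
(6,7) = 9 (sole candidate).
(8,8) = 3: row 8 has {1,4,5,6,7,8,9}; col 8 has {1,2,5,6,7,8,9}; box has {1,4,5,6,7,8,9} → only 3 remains.

3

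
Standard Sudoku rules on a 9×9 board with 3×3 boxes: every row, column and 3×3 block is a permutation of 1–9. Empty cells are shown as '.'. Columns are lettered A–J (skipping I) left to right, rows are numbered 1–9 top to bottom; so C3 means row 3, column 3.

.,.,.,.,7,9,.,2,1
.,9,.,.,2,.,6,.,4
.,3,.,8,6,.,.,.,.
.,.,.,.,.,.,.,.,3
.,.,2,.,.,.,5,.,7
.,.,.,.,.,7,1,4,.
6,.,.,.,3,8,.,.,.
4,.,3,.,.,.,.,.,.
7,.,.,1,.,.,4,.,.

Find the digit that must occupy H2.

A3 = 2: in row 3, 2 can only go here (every other open cell in that row sees a 2).
D7 = 4: in row 7, 4 can only go here (every other open cell in that row sees a 4).
H9 = 3: in row 9, 3 can only go here (every other open cell in that row sees a 3).
B4 = 7: in column 2, 7 can only go here (every other open cell in that column sees a 7).
D8 = 7: in column 4, 7 can only go here (every other open cell in that column sees a 7).
G1 = 3: in column 7, 3 can only go here (every other open cell in that column sees a 3).
D1 = 5: row 1 has {1,2,3,7,9}; col 4 has {1,4,7,8}; box has {2,6,7,8,9} → only 5 remains.
D2 = 3: row 2 has {2,4,6,9}; col 4 has {1,4,5,7,8}; box has {2,5,6,7,8,9} → only 3 remains.
F2 = 1: row 2 has {2,3,4,6,9}; col 6 has {7,8,9}; box has {2,3,5,6,7,8,9} → only 1 remains.
F3 = 4: row 3 has {2,3,6,8}; col 6 has {1,7,8,9}; box has {1,2,3,5,6,7,8,9} → only 4 remains.
A1 = 8: row 1 has {1,2,3,5,7,9}; col 1 has {2,4,6,7}; box has {2,3,9} → only 8 remains.
A2 = 5: row 2 has {1,2,3,4,6,9}; col 1 has {2,4,6,7,8}; box has {2,3,8,9} → only 5 remains.
C2 = 7: row 2 has {1,2,3,4,5,6,9}; col 3 has {2,3}; box has {2,3,5,8,9} → only 7 remains.
H2 = 8: row 2 has {1,2,3,4,5,6,7,9}; col 8 has {2,3,4}; box has {1,2,3,4,6} → only 8 remains.

8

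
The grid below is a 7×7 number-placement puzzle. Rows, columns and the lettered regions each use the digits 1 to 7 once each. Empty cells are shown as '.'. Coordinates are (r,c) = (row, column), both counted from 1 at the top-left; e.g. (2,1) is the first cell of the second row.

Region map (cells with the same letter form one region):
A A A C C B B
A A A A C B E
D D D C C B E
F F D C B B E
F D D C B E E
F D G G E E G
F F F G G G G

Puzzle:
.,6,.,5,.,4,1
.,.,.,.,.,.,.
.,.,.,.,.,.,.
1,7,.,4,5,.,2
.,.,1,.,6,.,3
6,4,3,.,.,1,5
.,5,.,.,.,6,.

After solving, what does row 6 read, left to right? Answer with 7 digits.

(4,3) = 6 (sole candidate).
(4,6) = 3 (sole candidate).
(5,2) = 2 (sole candidate).
(5,4) = 7 (sole candidate).
(5,6) = 5 (sole candidate).
(6,4) = 2: row 6 has {1,3,4,5,6}; col 4 has {4,5,7}; region has {3,5,6} → only 2 remains.
(6,5) = 7: row 6 has {1,2,3,4,5,6}; col 5 has {5,6}; region has {1,2,3,5} → only 7 remains.

6432715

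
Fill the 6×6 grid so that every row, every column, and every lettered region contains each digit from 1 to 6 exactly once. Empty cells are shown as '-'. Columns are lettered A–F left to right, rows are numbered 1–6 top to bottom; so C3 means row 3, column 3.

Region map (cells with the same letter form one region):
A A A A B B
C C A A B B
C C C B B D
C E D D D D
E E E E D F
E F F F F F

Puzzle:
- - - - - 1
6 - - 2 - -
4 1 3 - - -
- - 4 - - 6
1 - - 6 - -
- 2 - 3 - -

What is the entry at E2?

B2 = 5: row 2 has {2,6}; col 2 has {1,2}; region has {1,3,4,6} → only 5 remains.
C2 = 1: row 2 has {2,5,6}; col 3 has {3,4}; region has {2} → only 1 remains.
D3 = 5: row 3 has {1,3,4}; col 4 has {2,3,6}; region has {1} → only 5 remains.
F3 = 2: row 3 has {1,3,4,5}; col 6 has {1,6}; region has {4,6} → only 2 remains.
A4 = 2: row 4 has {4,6}; col 1 has {1,4,6}; region has {1,3,4,5,6} → only 2 remains.
B4 = 3: row 4 has {2,4,6}; col 2 has {1,2,5}; region has {1,6} → only 3 remains.
D4 = 1: row 4 has {2,3,4,6}; col 4 has {2,3,5,6}; region has {2,4,6} → only 1 remains.
E4 = 5: row 4 has {1,2,3,4,6}; col 5 has {}; region has {1,2,4,6} → only 5 remains.
B5 = 4: row 5 has {1,6}; col 2 has {1,2,3,5}; region has {1,3,6} → only 4 remains.
E5 = 3: row 5 has {1,4,6}; col 5 has {5}; region has {1,2,4,5,6} → only 3 remains.
F5 = 5: row 5 has {1,3,4,6}; col 6 has {1,2,6}; region has {2,3} → only 5 remains.
A6 = 5: row 6 has {2,3}; col 1 has {1,2,4,6}; region has {1,3,4,6} → only 5 remains.
C6 = 6: row 6 has {2,3,5}; col 3 has {1,3,4}; region has {2,3,5} → only 6 remains.
F6 = 4: row 6 has {2,3,5,6}; col 6 has {1,2,5,6}; region has {2,3,5,6} → only 4 remains.
A1 = 3: row 1 has {1}; col 1 has {1,2,4,5,6}; region has {1,2} → only 3 remains.
B1 = 6: row 1 has {1,3}; col 2 has {1,2,3,4,5}; region has {1,2,3} → only 6 remains.
C1 = 5: row 1 has {1,3,6}; col 3 has {1,3,4,6}; region has {1,2,3,6} → only 5 remains.
D1 = 4: row 1 has {1,3,5,6}; col 4 has {1,2,3,5,6}; region has {1,2,3,5,6} → only 4 remains.
E1 = 2: row 1 has {1,3,4,5,6}; col 5 has {3,5}; region has {1,5} → only 2 remains.
E2 = 4: row 2 has {1,2,5,6}; col 5 has {2,3,5}; region has {1,2,5} → only 4 remains.

4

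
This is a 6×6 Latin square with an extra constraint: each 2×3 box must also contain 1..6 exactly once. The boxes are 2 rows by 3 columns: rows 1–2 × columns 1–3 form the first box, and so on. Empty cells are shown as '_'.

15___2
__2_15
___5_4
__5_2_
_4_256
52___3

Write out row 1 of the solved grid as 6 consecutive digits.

154632

r4c6 = 1: row 4 has {2,5}; col 6 has {2,3,4,5,6}; box has {2,4,5} → only 1 remains.
r5c1 = 3: row 5 has {2,4,5,6}; col 1 has {1,5}; box has {2,4,5} → only 3 remains.
r5c3 = 1: row 5 has {2,3,4,5,6}; col 3 has {2,5}; box has {2,3,4,5} → only 1 remains.
r6c3 = 6: row 6 has {2,3,5}; col 3 has {1,2,5}; box has {1,2,3,4,5} → only 6 remains.
r6c5 = 4: row 6 has {2,3,5,6}; col 5 has {1,2,5}; box has {2,3,5,6} → only 4 remains.
r3c3 = 3: row 3 has {4,5}; col 3 has {1,2,5,6}; box has {5} → only 3 remains.
r3c5 = 6: row 3 has {3,4,5}; col 5 has {1,2,4,5}; box has {1,2,4,5} → only 6 remains.
r4c2 = 6: row 4 has {1,2,5}; col 2 has {2,4,5}; box has {3,5} → only 6 remains.
r4c4 = 3: row 4 has {1,2,5,6}; col 4 has {2,5}; box has {1,2,4,5,6} → only 3 remains.
r6c4 = 1: row 6 has {2,3,4,5,6}; col 4 has {2,3,5}; box has {2,3,4,5,6} → only 1 remains.
r1c3 = 4: row 1 has {1,2,5}; col 3 has {1,2,3,5,6}; box has {1,2,5} → only 4 remains.
r1c4 = 6: row 1 has {1,2,4,5}; col 4 has {1,2,3,5}; box has {1,2,5} → only 6 remains.
r1c5 = 3: row 1 has {1,2,4,5,6}; col 5 has {1,2,4,5,6}; box has {1,2,5,6} → only 3 remains.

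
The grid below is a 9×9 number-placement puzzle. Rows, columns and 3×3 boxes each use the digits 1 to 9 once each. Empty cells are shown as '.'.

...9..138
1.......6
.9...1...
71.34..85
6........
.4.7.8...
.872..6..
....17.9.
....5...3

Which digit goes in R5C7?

7

R2C7 = 9: in row 2, 9 can only go here (every other open cell in that row sees a 9).
R4C7 = 2: row 4 has {1,3,4,5,7,8}; col 7 has {1,6,9}; box has {5,8} → only 2 remains.
R6C7 = 3: row 6 has {4,7,8}; col 7 has {1,2,6,9}; box has {2,5,8} → only 3 remains.
R4C3 = 9: row 4 has {1,2,3,4,5,7,8}; col 3 has {7}; box has {1,4,6,7} → only 9 remains.
R4C6 = 6: row 4 has {1,2,3,4,5,7,8,9}; col 6 has {1,7,8}; box has {3,4,7,8} → only 6 remains.
R5C3 = 8: in row 5, 8 can only go here (every other open cell in that row sees an 8).
R5C2 = 3: in row 5, 3 can only go here (every other open cell in that row sees a 3).
R6C8 = 6: in row 6, 6 can only go here (every other open cell in that row sees a 6).
R6C9 = 1: in row 6, 1 can only go here (every other open cell in that row sees a 1).
R7C9 = 4: row 7 has {2,6,7,8}; col 9 has {1,3,5,6,8}; box has {3,6,9} → only 4 remains.
R8C9 = 2: row 8 has {1,7,9}; col 9 has {1,3,4,5,6,8}; box has {3,4,6,9} → only 2 remains.
R3C9 = 7: row 3 has {1,9}; col 9 has {1,2,3,4,5,6,8}; box has {1,3,6,8,9} → only 7 remains.
R5C9 = 9: row 5 has {3,6,8}; col 9 has {1,2,3,4,5,6,7,8}; box has {1,2,3,5,6,8} → only 9 remains.
R5C5 = 2: row 5 has {3,6,8,9}; col 5 has {1,4,5}; box has {3,4,6,7,8} → only 2 remains.
R5C6 = 5: row 5 has {2,3,6,8,9}; col 6 has {1,6,7,8}; box has {2,3,4,6,7,8} → only 5 remains.
R6C5 = 9: row 6 has {1,3,4,6,7,8}; col 5 has {1,2,4,5}; box has {2,3,4,5,6,7,8} → only 9 remains.
R7C5 = 3: row 7 has {2,4,6,7,8}; col 5 has {1,2,4,5,9}; box has {1,2,5,7} → only 3 remains.
R7C6 = 9: row 7 has {2,3,4,6,7,8}; col 6 has {1,5,6,7,8}; box has {1,2,3,5,7} → only 9 remains.
R9C6 = 4: row 9 has {3,5}; col 6 has {1,5,6,7,8,9}; box has {1,2,3,5,7,9} → only 4 remains.
R1C6 = 2: row 1 has {1,3,8,9}; col 6 has {1,4,5,6,7,8,9}; box has {1,9} → only 2 remains.
R2C6 = 3: row 2 has {1,6,9}; col 6 has {1,2,4,5,6,7,8,9}; box has {1,2,9} → only 3 remains.
R5C4 = 1: row 5 has {2,3,5,6,8,9}; col 4 has {2,3,7,9}; box has {2,3,4,5,6,7,8,9} → only 1 remains.
R7C1 = 5: row 7 has {2,3,4,6,7,8,9}; col 1 has {1,6,7}; box has {7,8} → only 5 remains.
R7C8 = 1: row 7 has {2,3,4,5,6,7,8,9}; col 8 has {3,6,8,9}; box has {2,3,4,6,9} → only 1 remains.
R8C2 = 6: row 8 has {1,2,7,9}; col 2 has {1,3,4,8,9}; box has {5,7,8} → only 6 remains.
R8C4 = 8: row 8 has {1,2,6,7,9}; col 4 has {1,2,3,7,9}; box has {1,2,3,4,5,7,9} → only 8 remains.
R8C7 = 5: row 8 has {1,2,6,7,8,9}; col 7 has {1,2,3,6,9}; box has {1,2,3,4,6,9} → only 5 remains.
R9C2 = 2: row 9 has {3,4,5}; col 2 has {1,3,4,6,8,9}; box has {5,6,7,8} → only 2 remains.
R9C3 = 1: row 9 has {2,3,4,5}; col 3 has {7,8,9}; box has {2,5,6,7,8} → only 1 remains.
R9C4 = 6: row 9 has {1,2,3,4,5}; col 4 has {1,2,3,7,8,9}; box has {1,2,3,4,5,7,8,9} → only 6 remains.
R9C8 = 7: row 9 has {1,2,3,4,5,6}; col 8 has {1,3,6,8,9}; box has {1,2,3,4,5,6,9} → only 7 remains.
R1C1 = 4: row 1 has {1,2,3,8,9}; col 1 has {1,5,6,7}; box has {1,9} → only 4 remains.
R3C7 = 4: row 3 has {1,7,9}; col 7 has {1,2,3,5,6,9}; box has {1,3,6,7,8,9} → only 4 remains.
R5C7 = 7: row 5 has {1,2,3,5,6,8,9}; col 7 has {1,2,3,4,5,6,9}; box has {1,2,3,5,6,8,9} → only 7 remains.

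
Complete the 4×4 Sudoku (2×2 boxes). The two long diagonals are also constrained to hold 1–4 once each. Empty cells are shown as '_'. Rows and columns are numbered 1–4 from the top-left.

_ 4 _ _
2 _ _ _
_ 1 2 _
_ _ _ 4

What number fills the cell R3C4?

R2C2 = 3: row 2 has {2}; col 2 has {1,4}; box has {2,4}; main diagonal has {2,4} → only 3 remains.
R2C3 = 4: row 2 has {2,3}; col 3 has {2}; box has {}; anti-diagonal has {1} → only 4 remains.
R2C4 = 1: row 2 has {2,3,4}; col 4 has {4}; box has {4} → only 1 remains.
R3C4 = 3: row 3 has {1,2}; col 4 has {1,4}; box has {2,4} → only 3 remains.

3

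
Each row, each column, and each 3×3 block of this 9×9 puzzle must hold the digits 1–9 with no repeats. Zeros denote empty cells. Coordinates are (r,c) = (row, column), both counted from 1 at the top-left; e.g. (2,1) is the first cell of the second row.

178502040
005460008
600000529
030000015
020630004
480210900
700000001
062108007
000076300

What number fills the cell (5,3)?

(1,5) = 9 (sole candidate).
(1,7) = 6 (sole candidate).
(1,9) = 3 (sole candidate).
(2,2) = 9 (sole candidate).
(2,8) = 7 (sole candidate).
(3,2) = 4 (sole candidate).
(3,3) = 3 (sole candidate).
(3,5) = 8 (sole candidate).
(4,1) = 9 (sole candidate).
(4,5) = 4 (sole candidate).
(4,6) = 7 (sole candidate).
(5,1) = 5 (sole candidate).
(5,6) = 9 (sole candidate).
(5,8) = 8 (sole candidate).
(6,6) = 5 (sole candidate).
(6,9) = 6 (sole candidate).
(7,2) = 5 (sole candidate).
(7,5) = 2 (sole candidate).
(8,1) = 3 (sole candidate).
(8,5) = 5 (sole candidate).
(8,7) = 4 (sole candidate).
(8,8) = 9 (sole candidate).
(9,1) = 8 (sole candidate).
(9,2) = 1 (sole candidate).
(9,4) = 9 (sole candidate).
(9,8) = 5 (sole candidate).
(9,9) = 2 (sole candidate).
(2,1) = 2 (sole candidate).
(2,7) = 1 (sole candidate).
(3,4) = 7 (sole candidate).
(3,6) = 1 (sole candidate).
(4,3) = 6 (sole candidate).
(4,4) = 8 (sole candidate).
(4,7) = 2 (sole candidate).
(5,7) = 7 (sole candidate).
(6,3) = 7 (sole candidate).
(6,8) = 3 (sole candidate).
(7,4) = 3 (sole candidate).
(7,6) = 4 (sole candidate).
(7,7) = 8 (sole candidate).
(7,8) = 6 (sole candidate).
(9,3) = 4 (sole candidate).
(2,6) = 3 (sole candidate).
(5,3) = 1: row 5 has {2,3,4,5,6,7,8,9}; col 3 has {2,3,4,5,6,7,8}; box has {2,3,4,5,6,7,8,9} → only 1 remains.

1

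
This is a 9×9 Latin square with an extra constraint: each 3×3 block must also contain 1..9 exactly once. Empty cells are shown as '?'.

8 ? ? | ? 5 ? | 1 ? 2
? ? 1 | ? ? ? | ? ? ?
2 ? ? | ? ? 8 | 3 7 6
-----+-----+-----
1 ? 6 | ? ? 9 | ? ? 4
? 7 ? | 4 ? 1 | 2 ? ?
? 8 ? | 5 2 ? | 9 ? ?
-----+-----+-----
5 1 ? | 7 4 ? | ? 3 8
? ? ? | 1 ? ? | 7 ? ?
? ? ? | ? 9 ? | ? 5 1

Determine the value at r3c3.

r3c4 = 9 (sole candidate).
r3c5 = 1 (sole candidate).
r4c8 = 8 (sole candidate).
r5c8 = 6 (sole candidate).
r6c8 = 1 (sole candidate).
r7c7 = 6 (sole candidate).
r8c9 = 9 (sole candidate).
r9c7 = 4 (sole candidate).
r2c9 = 5 (sole candidate).
r4c4 = 3 (sole candidate).
r4c5 = 7 (sole candidate).
r4c7 = 5 (sole candidate).
r5c5 = 8 (sole candidate).
r5c9 = 3 (sole candidate).
r6c6 = 6 (sole candidate).
r6c9 = 7 (sole candidate).
r7c6 = 2 (sole candidate).
r8c8 = 2 (sole candidate).
r9c6 = 3 (sole candidate).
r1c4 = 6 (sole candidate).
r2c4 = 2 (sole candidate).
r2c5 = 3 (sole candidate).
r2c7 = 8 (sole candidate).
r4c2 = 2 (sole candidate).
r5c1 = 9 (sole candidate).
r5c3 = 5 (sole candidate).
r7c3 = 9 (sole candidate).
r8c5 = 6 (sole candidate).
r8c6 = 5 (sole candidate).
r9c2 = 6 (sole candidate).
r9c4 = 8 (sole candidate).
r3c3 = 4: row 3 has {1,2,3,6,7,8,9}; col 3 has {1,5,6,9}; box has {1,2,8} → only 4 remains.

4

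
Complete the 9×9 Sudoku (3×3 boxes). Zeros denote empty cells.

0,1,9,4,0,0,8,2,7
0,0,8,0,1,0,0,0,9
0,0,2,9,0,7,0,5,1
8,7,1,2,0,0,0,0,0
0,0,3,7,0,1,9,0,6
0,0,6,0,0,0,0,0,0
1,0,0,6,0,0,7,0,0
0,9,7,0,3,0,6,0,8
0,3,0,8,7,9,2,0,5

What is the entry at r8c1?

2

r9c3 = 4 (sole candidate).
r9c8 = 1 (sole candidate).
r7c3 = 5 (sole candidate).
r8c1 = 2: row 8 has {3,6,7,8,9}; col 1 has {1,8}; box has {1,3,4,5,7,9} → only 2 remains.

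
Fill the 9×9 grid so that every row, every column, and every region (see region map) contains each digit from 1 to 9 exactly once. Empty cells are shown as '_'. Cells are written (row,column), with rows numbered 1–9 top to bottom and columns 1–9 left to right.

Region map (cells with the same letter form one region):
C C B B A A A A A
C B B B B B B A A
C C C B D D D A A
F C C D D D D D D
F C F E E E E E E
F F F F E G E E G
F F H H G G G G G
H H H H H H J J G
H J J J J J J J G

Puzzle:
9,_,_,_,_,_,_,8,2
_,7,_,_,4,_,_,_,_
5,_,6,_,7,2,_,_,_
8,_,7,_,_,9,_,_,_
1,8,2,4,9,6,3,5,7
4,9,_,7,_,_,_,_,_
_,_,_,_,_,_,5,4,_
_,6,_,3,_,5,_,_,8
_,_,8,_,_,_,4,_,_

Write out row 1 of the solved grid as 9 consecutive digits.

(7,2) = 3: row 7 has {4,5}; col 2 has {6,7,8,9}; region has {1,2,4,7,8,9} → only 3 remains.
(6,3) = 5: row 6 has {4,7,9}; col 3 has {2,6,7,8}; region has {1,2,3,4,7,8,9} → only 5 remains.
(7,1) = 6: row 7 has {3,4,5}; col 1 has {1,4,5,8,9}; region has {1,2,3,4,5,7,8,9} → only 6 remains.
(4,2) = 2: in row 4, 2 can only go here (every other open cell in that row sees a 2).
(2,1) = 3: row 2 has {4,7}; col 1 has {1,4,5,6,8,9}; region has {2,5,6,7,8,9} → only 3 remains.
(4,9) = 4: in row 4, 4 can only go here (every other open cell in that row sees a 4).
(3,2) = 4: in row 3, 4 can only go here (every other open cell in that row sees a 4).
(1,2) = 1: row 1 has {2,8,9}; col 2 has {2,3,4,6,7,8,9}; region has {2,3,4,5,6,7,8,9} → only 1 remains.
(1,3) = 3: row 1 has {1,2,8,9}; col 3 has {2,5,6,7,8}; region has {4,7} → only 3 remains.
(9,2) = 5: row 9 has {4,8}; col 2 has {1,2,3,4,6,7,8,9}; region has {4,8} → only 5 remains.
(1,6) = 4: in row 1, 4 can only go here (every other open cell in that row sees a 4).
(1,7) = 7: in row 1, 7 can only go here (every other open cell in that row sees a 7).
(6,9) = 6: in row 6, 6 can only go here (every other open cell in that row sees a 6).
(6,6) = 3: in row 6, 3 can only go here (every other open cell in that row sees a 3).
(7,6) = 7: in row 7, 7 can only go here (every other open cell in that row sees a 7).
(7,4) = 8: in row 7, 8 can only go here (every other open cell in that row sees an 8).
(9,6) = 1: row 9 has {4,5,8}; col 6 has {2,3,4,5,6,7,9}; region has {4,5,8} → only 1 remains.
(9,9) = 9: row 9 has {1,4,5,8}; col 9 has {2,4,6,7,8}; region has {3,4,5,6,7,8} → only 9 remains.
(2,6) = 8: row 2 has {3,4,7}; col 6 has {1,2,3,4,5,6,7,9}; region has {3,4,7} → only 8 remains.
(7,9) = 1: row 7 has {3,4,5,6,7,8}; col 9 has {2,4,6,7,8,9}; region has {3,4,5,6,7,8,9} → only 1 remains.
(2,9) = 5: row 2 has {3,4,7,8}; col 9 has {1,2,4,6,7,8,9}; region has {2,4,7,8} → only 5 remains.
(3,9) = 3: row 3 has {2,4,5,6,7}; col 9 has {1,2,4,5,6,7,8,9}; region has {2,4,5,7,8} → only 3 remains.
(7,3) = 9: row 7 has {1,3,4,5,6,7,8}; col 3 has {2,3,5,6,7,8}; region has {3,5,6,8} → only 9 remains.
(7,5) = 2: row 7 has {1,3,4,5,6,7,8,9}; col 5 has {4,7,9}; region has {1,3,4,5,6,7,8,9} → only 2 remains.
(8,5) = 1: row 8 has {3,5,6,8}; col 5 has {2,4,7,9}; region has {3,5,6,8,9} → only 1 remains.
(1,5) = 6: row 1 has {1,2,3,4,7,8,9}; col 5 has {1,2,4,7,9}; region has {2,3,4,5,7,8} → only 6 remains.
(2,3) = 1: row 2 has {3,4,5,7,8}; col 3 has {2,3,5,6,7,8,9}; region has {3,4,7,8} → only 1 remains.
(2,8) = 9: row 2 has {1,3,4,5,7,8}; col 8 has {4,5,8}; region has {2,3,4,5,6,7,8} → only 9 remains.
(3,4) = 9: row 3 has {2,3,4,5,6,7}; col 4 has {3,4,7,8}; region has {1,3,4,7,8} → only 9 remains.
(3,8) = 1: row 3 has {2,3,4,5,6,7,9}; col 8 has {4,5,8,9}; region has {2,3,4,5,6,7,8,9} → only 1 remains.
(6,5) = 8: row 6 has {3,4,5,6,7,9}; col 5 has {1,2,4,6,7,9}; region has {3,4,5,6,7,9} → only 8 remains.
(6,8) = 2: row 6 has {3,4,5,6,7,8,9}; col 8 has {1,4,5,8,9}; region has {3,4,5,6,7,8,9} → only 2 remains.
(8,3) = 4: row 8 has {1,3,5,6,8}; col 3 has {1,2,3,5,6,7,8,9}; region has {1,3,5,6,8,9} → only 4 remains.
(8,8) = 7: row 8 has {1,3,4,5,6,8}; col 8 has {1,2,4,5,8,9}; region has {1,4,5,8} → only 7 remains.
(9,5) = 3: row 9 has {1,4,5,8,9}; col 5 has {1,2,4,6,7,8,9}; region has {1,4,5,7,8} → only 3 remains.
(9,8) = 6: row 9 has {1,3,4,5,8,9}; col 8 has {1,2,4,5,7,8,9}; region has {1,3,4,5,7,8} → only 6 remains.
(1,4) = 5: row 1 has {1,2,3,4,6,7,8,9}; col 4 has {3,4,7,8,9}; region has {1,3,4,7,8,9} → only 5 remains.

913564782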